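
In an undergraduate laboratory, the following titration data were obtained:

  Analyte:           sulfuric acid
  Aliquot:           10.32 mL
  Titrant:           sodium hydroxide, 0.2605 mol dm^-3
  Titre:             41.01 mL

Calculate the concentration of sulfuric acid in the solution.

0.5176 mol/L

H2SO4 + 2 NaOH → Na2SO4 + 2 H2O
n(NaOH) = 0.04101 L × 0.2605 mol/L = 0.01068 mol
From the 1:2 mole ratio, n(H2SO4) = 1/2 × 0.01068 = 5.342 × 10^-3 mol
[H2SO4] = 5.342 × 10^-3 mol / 0.01032 L = 0.5176 mol/L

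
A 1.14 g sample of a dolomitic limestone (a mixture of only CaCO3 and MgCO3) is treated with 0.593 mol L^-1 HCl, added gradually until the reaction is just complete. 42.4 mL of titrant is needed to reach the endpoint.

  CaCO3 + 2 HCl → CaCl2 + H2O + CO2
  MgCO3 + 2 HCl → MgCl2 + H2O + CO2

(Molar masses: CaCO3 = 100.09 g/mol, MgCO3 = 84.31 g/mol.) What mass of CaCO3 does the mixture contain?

n(HCl) = 0.0424 × 0.593 = 0.0251 mol
Let x = n(CaCO3), y = n(MgCO3).
Titrant: 2x + 2y = 0.0251;  mass: 100.09x + 84.31y = 1.14
Solving, x = 5.08 × 10^-3 mol, y = 7.50 × 10^-3 mol
mass of CaCO3 = 5.08 × 10^-3 × 100.09 = 0.508 g

0.508 g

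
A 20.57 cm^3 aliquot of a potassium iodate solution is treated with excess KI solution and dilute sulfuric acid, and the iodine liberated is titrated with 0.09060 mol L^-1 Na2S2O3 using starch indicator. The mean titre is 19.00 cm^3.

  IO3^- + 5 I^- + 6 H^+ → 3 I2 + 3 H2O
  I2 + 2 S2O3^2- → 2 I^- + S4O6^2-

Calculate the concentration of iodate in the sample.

n(S2O3^2-) = 0.01900 × 0.09060 = 1.721 × 10^-3 mol
n(I2) = n(S2O3^2-)/2 = 8.607 × 10^-4 mol
From the 1:3 ratio, n(IO3^-) in the aliquot = 1/3 × 8.607 × 10^-4 = 2.869 × 10^-4 mol
[IO3^-] = 2.869 × 10^-4 / 0.02057 = 0.01395 mol/L

0.01395 mol/L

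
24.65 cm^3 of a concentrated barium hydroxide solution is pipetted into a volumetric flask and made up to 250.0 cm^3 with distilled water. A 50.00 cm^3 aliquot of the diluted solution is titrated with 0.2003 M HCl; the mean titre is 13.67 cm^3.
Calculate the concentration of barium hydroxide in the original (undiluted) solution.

0.2777 M

Ba(OH)2 + 2 HCl → BaCl2 + 2 H2O
n(HCl) = 0.01367 × 0.2003 = 2.738 × 10^-3 mol
From the 1:2 ratio, n(Ba(OH)2) in the aliquot = 1/2 × 2.738 × 10^-3 = 1.369 × 10^-3 mol
[Ba(OH)2]_dilute = 1.369 × 10^-3 / 0.05000 = 0.02738 mol/L
Dilution factor = 250.0 / 24.65 = 10.14
[Ba(OH)2]_stock = 0.02738 × 10.14 = 0.2777 mol/L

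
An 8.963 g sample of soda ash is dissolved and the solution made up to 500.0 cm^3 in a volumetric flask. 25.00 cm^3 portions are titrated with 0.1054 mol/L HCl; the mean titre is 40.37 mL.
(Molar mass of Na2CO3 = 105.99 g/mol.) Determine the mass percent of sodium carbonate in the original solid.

50.32 %

Na2CO3 + 2 HCl → 2 NaCl + H2O + CO2
n(HCl) per titration = 0.04037 × 0.1054 = 4.255 × 10^-3 mol
From the 1:2 ratio, n(Na2CO3) in each aliquot = 1/2 × 4.255 × 10^-3 = 2.127 × 10^-3 mol
n(Na2CO3) in the whole flask = 2.127 × 10^-3 × 500.0/25.00 = 0.04255 mol
mass of Na2CO3 = 0.04255 × 105.99 = 4.510 g
% Na2CO3 = 4.510 / 8.963 × 100 = 50.32 %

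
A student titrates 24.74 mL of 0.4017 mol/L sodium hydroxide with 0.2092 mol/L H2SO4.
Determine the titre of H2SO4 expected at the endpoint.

2 NaOH + H2SO4 → Na2SO4 + 2 H2O
n(NaOH) = 0.02474 L × 0.4017 mol/L = 9.938 × 10^-3 mol
From the 1:2 stoichiometry, n(H2SO4) = 1/2 × 9.938 × 10^-3 = 4.969 × 10^-3 mol
V(H2SO4) = 4.969 × 10^-3 mol / 0.2092 mol/L = 0.02375 L = 23.75 mL

23.75 mL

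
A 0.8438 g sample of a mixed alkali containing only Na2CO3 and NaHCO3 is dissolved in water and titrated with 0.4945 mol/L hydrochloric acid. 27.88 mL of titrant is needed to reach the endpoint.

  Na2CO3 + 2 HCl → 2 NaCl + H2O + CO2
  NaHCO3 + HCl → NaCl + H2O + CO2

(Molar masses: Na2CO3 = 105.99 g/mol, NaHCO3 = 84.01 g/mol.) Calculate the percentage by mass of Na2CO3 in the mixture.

63.67 %

n(HCl) = 0.02788 × 0.4945 = 0.01379 mol
Let x = n(Na2CO3), y = n(NaHCO3).
Titrant: 2x + 1y = 0.01379;  mass: 105.99x + 84.01y = 0.8438
Solving, x = 5.069 × 10^-3 mol, y = 3.649 × 10^-3 mol
mass of Na2CO3 = 5.069 × 10^-3 × 105.99 = 0.5372 g
% Na2CO3 = 0.5372 / 0.8438 × 100 = 63.67 %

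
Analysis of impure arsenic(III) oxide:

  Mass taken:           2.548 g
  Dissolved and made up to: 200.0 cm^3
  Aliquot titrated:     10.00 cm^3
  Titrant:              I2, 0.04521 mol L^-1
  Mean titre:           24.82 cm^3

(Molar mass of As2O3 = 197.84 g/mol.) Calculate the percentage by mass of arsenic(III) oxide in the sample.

87.13 %

As2O3 + 2 I2 + 2 H2O → As2O5 + 4 HI
n(I2) per titration = 0.02482 × 0.04521 = 1.122 × 10^-3 mol
From the 1:2 ratio, n(As2O3) in each aliquot = 1/2 × 1.122 × 10^-3 = 5.611 × 10^-4 mol
n(As2O3) in the whole flask = 5.611 × 10^-4 × 200.0/10.00 = 0.01122 mol
mass of As2O3 = 0.01122 × 197.84 = 2.220 g
% As2O3 = 2.220 / 2.548 × 100 = 87.13 %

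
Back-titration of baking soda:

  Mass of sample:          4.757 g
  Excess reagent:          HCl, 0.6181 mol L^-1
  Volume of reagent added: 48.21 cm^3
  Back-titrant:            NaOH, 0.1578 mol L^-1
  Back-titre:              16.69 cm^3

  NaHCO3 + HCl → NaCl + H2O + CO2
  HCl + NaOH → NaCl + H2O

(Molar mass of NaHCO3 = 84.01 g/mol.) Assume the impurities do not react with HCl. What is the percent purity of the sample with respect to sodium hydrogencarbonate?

n(HCl) added = 0.04821 × 0.6181 = 0.02980 mol
n(NaOH) used in back-titration = 0.01669 × 0.1578 = 2.634 × 10^-3 mol
n(HCl) left over = 2.634 × 10^-3 mol (1:1 ratio)
n(HCl) consumed by analyte = 0.02980 − 2.634 × 10^-3 = 0.02716 mol
n(NaHCO3) = 0.02716 mol (1:1 ratio)
mass of NaHCO3 = 0.02716 × 84.01 = 2.282 g
% NaHCO3 = 2.282 / 4.757 × 100 = 47.97 %

47.97 %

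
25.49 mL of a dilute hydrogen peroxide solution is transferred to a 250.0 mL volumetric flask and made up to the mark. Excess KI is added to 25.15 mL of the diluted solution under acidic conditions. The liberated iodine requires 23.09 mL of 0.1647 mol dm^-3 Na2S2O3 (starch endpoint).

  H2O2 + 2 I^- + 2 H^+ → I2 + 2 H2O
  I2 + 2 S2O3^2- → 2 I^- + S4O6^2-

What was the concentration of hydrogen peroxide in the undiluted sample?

n(S2O3^2-) = 0.02309 × 0.1647 = 3.803 × 10^-3 mol
n(I2) = n(S2O3^2-)/2 = 1.901 × 10^-3 mol
n(H2O2) in the aliquot = 1.901 × 10^-3 mol (1:1 ratio)
[H2O2]_dilute = 1.901 × 10^-3 / 0.02515 = 0.07560 mol/L
[H2O2]_original = 0.07560 × 250.0/25.49 = 0.7415 mol/L

0.7415 mol/L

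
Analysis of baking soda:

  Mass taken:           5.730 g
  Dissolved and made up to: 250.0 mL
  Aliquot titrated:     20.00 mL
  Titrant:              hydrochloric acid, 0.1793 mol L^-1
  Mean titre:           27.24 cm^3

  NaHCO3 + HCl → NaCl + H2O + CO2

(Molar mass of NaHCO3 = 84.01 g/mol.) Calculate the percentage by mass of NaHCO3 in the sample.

n(HCl) per titration = 0.02724 × 0.1793 = 4.884 × 10^-3 mol
n(NaHCO3) in each aliquot = 4.884 × 10^-3 mol (1:1 ratio)
n(NaHCO3) in the whole flask = 4.884 × 10^-3 × 250.0/20.00 = 0.06105 mol
mass of NaHCO3 = 0.06105 × 84.01 = 5.129 g
% NaHCO3 = 5.129 / 5.730 × 100 = 89.51 %

89.51 %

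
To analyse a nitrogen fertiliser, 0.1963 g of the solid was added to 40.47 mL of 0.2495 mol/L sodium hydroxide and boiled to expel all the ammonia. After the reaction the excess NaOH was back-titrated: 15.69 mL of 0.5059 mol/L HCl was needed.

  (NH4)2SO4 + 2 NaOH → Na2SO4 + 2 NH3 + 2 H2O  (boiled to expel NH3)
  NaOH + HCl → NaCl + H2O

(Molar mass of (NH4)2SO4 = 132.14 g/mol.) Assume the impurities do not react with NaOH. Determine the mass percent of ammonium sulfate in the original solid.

n(NaOH) added = 0.04047 × 0.2495 = 0.01010 mol
n(HCl) used in back-titration = 0.01569 × 0.5059 = 7.938 × 10^-3 mol
n(NaOH) left over = 7.938 × 10^-3 mol (1:1 ratio)
n(NaOH) consumed by analyte = 0.01010 − 7.938 × 10^-3 = 2.160 × 10^-3 mol
From the 1:2 ratio, n((NH4)2SO4) = 1/2 × 2.160 × 10^-3 = 1.080 × 10^-3 mol
mass of (NH4)2SO4 = 1.080 × 10^-3 × 132.14 = 0.1427 g
% (NH4)2SO4 = 0.1427 / 0.1963 × 100 = 72.69 %

72.69 %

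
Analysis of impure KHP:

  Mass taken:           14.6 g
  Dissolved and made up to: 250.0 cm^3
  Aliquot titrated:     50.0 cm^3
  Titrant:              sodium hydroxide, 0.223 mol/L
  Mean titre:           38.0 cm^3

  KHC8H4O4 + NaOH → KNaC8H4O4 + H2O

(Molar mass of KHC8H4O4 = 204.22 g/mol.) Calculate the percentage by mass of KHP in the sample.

n(NaOH) per titration = 0.0380 × 0.223 = 8.47 × 10^-3 mol
n(KHC8H4O4) in each aliquot = 8.47 × 10^-3 mol (1:1 ratio)
n(KHC8H4O4) in the whole flask = 8.47 × 10^-3 × 250.0/50.0 = 0.0424 mol
mass of KHC8H4O4 = 0.0424 × 204.22 = 8.65 g
% KHC8H4O4 = 8.65 / 14.6 × 100 = 59.3 %

59.3 %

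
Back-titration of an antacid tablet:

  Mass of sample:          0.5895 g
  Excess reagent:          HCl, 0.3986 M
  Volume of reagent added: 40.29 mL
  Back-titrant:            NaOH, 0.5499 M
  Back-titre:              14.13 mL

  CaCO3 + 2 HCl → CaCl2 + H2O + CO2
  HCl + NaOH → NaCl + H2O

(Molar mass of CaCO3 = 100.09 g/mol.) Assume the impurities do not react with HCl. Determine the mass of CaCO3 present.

0.4148 g

n(HCl) added = 0.04029 × 0.3986 = 0.01606 mol
n(NaOH) used in back-titration = 0.01413 × 0.5499 = 7.770 × 10^-3 mol
n(HCl) left over = 7.770 × 10^-3 mol (1:1 ratio)
n(HCl) consumed by analyte = 0.01606 − 7.770 × 10^-3 = 8.290 × 10^-3 mol
From the 1:2 ratio, n(CaCO3) = 1/2 × 8.290 × 10^-3 = 4.145 × 10^-3 mol
mass of CaCO3 = 4.145 × 10^-3 × 100.09 = 0.4148 g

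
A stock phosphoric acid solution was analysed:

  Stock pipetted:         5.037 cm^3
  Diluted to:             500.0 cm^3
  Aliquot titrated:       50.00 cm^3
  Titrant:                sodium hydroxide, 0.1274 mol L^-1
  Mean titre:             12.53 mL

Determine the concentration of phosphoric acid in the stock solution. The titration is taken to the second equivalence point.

1.585 mol/L

H3PO4 + 2 NaOH → Na2HPO4 + 2 H2O
n(NaOH) = 0.01253 × 0.1274 = 1.596 × 10^-3 mol
From the 1:2 ratio, n(H3PO4) in the aliquot = 1/2 × 1.596 × 10^-3 = 7.982 × 10^-4 mol
[H3PO4]_dilute = 7.982 × 10^-4 / 0.05000 = 0.01596 mol/L
Dilution factor = 500.0 / 5.037 = 99.27
[H3PO4]_stock = 0.01596 × 99.27 = 1.585 mol/L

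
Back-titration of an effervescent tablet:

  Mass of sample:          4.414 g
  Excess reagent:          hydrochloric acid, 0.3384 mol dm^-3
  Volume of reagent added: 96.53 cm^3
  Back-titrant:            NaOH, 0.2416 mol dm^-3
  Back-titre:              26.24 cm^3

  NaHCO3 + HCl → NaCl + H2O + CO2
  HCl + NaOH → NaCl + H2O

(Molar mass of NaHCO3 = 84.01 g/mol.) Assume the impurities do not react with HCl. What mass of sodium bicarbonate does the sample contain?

2.212 g

n(HCl) added = 0.09653 × 0.3384 = 0.03267 mol
n(NaOH) used in back-titration = 0.02624 × 0.2416 = 6.340 × 10^-3 mol
n(HCl) left over = 6.340 × 10^-3 mol (1:1 ratio)
n(HCl) consumed by analyte = 0.03267 − 6.340 × 10^-3 = 0.02633 mol
n(NaHCO3) = 0.02633 mol (1:1 ratio)
mass of NaHCO3 = 0.02633 × 84.01 = 2.212 g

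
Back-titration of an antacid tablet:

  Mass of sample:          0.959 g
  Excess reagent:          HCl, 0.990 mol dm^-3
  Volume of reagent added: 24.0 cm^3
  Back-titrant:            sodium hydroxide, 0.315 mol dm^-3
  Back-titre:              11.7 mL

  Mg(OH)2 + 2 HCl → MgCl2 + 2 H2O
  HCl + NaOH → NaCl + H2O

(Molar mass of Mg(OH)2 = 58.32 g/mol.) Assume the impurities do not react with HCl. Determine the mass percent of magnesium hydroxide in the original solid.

n(HCl) added = 0.0240 × 0.990 = 0.0238 mol
n(NaOH) used in back-titration = 0.0117 × 0.315 = 3.69 × 10^-3 mol
n(HCl) left over = 3.69 × 10^-3 mol (1:1 ratio)
n(HCl) consumed by analyte = 0.0238 − 3.69 × 10^-3 = 0.0201 mol
From the 1:2 ratio, n(Mg(OH)2) = 1/2 × 0.0201 = 0.0100 mol
mass of Mg(OH)2 = 0.0100 × 58.32 = 0.585 g
% Mg(OH)2 = 0.585 / 0.959 × 100 = 61.0 %

61.0 %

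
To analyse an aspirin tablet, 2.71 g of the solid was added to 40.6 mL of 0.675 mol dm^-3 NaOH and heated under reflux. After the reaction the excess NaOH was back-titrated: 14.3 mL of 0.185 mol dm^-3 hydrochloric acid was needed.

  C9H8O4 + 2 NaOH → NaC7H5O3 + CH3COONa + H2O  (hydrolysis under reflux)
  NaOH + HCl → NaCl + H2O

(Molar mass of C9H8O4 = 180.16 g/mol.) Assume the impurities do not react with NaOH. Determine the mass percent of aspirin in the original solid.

82.3 %

n(NaOH) added = 0.0406 × 0.675 = 0.0274 mol
n(HCl) used in back-titration = 0.0143 × 0.185 = 2.65 × 10^-3 mol
n(NaOH) left over = 2.65 × 10^-3 mol (1:1 ratio)
n(NaOH) consumed by analyte = 0.0274 − 2.65 × 10^-3 = 0.0248 mol
From the 1:2 ratio, n(C9H8O4) = 1/2 × 0.0248 = 0.0124 mol
mass of C9H8O4 = 0.0124 × 180.16 = 2.23 g
% C9H8O4 = 2.23 / 2.71 × 100 = 82.3 %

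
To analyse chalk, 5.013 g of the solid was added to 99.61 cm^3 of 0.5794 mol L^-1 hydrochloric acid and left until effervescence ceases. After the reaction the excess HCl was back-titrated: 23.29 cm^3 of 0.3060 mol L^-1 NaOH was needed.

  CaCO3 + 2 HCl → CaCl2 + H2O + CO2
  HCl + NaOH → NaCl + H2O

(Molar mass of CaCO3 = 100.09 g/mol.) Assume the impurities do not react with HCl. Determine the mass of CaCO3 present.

2.532 g

n(HCl) added = 0.09961 × 0.5794 = 0.05771 mol
n(NaOH) used in back-titration = 0.02329 × 0.3060 = 7.127 × 10^-3 mol
n(HCl) left over = 7.127 × 10^-3 mol (1:1 ratio)
n(HCl) consumed by analyte = 0.05771 − 7.127 × 10^-3 = 0.05059 mol
From the 1:2 ratio, n(CaCO3) = 1/2 × 0.05059 = 0.02529 mol
mass of CaCO3 = 0.02529 × 100.09 = 2.532 g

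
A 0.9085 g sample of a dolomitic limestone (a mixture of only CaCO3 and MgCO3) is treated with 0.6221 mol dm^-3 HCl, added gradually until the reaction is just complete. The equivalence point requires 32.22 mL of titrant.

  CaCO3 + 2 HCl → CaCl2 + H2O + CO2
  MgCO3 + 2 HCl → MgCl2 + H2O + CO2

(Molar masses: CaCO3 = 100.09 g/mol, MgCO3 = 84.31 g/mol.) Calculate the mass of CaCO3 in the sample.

n(HCl) = 0.03222 × 0.6221 = 0.02004 mol
Let x = n(CaCO3), y = n(MgCO3).
Titrant: 2x + 2y = 0.02004;  mass: 100.09x + 84.31y = 0.9085
Solving, x = 4.027 × 10^-3 mol, y = 5.995 × 10^-3 mol
mass of CaCO3 = 4.027 × 10^-3 × 100.09 = 0.4030 g

0.4030 g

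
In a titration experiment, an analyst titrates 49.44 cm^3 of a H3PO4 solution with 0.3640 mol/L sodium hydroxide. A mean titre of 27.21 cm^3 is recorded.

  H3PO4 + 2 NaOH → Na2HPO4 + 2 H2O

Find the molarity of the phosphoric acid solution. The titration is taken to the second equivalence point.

0.1002 mol/L

n(NaOH) = 0.02721 L × 0.3640 mol/L = 9.904 × 10^-3 mol
From the 1:2 mole ratio, n(H3PO4) = 1/2 × 9.904 × 10^-3 = 4.952 × 10^-3 mol
[H3PO4] = 4.952 × 10^-3 mol / 0.04944 L = 0.1002 mol/L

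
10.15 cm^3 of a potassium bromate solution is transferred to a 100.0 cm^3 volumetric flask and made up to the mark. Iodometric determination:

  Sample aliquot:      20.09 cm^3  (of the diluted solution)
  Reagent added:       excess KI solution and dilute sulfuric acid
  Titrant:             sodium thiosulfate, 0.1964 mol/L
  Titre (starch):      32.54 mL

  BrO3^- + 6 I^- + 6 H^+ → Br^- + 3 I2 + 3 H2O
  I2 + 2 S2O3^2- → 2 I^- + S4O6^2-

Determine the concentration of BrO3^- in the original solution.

0.5224 mol/L

n(S2O3^2-) = 0.03254 × 0.1964 = 6.391 × 10^-3 mol
n(I2) = n(S2O3^2-)/2 = 3.195 × 10^-3 mol
From the 1:3 ratio, n(BrO3^-) in the aliquot = 1/3 × 3.195 × 10^-3 = 1.065 × 10^-3 mol
[BrO3^-]_dilute = 1.065 × 10^-3 / 0.02009 = 0.05302 mol/L
[BrO3^-]_original = 0.05302 × 100.0/10.15 = 0.5224 mol/L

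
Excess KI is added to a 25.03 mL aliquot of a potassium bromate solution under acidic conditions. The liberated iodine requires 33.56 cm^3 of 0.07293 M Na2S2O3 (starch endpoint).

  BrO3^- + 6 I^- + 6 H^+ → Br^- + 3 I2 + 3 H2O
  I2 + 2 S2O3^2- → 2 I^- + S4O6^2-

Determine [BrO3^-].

n(S2O3^2-) = 0.03356 × 0.07293 = 2.448 × 10^-3 mol
n(I2) = n(S2O3^2-)/2 = 1.224 × 10^-3 mol
From the 1:3 ratio, n(BrO3^-) in the aliquot = 1/3 × 1.224 × 10^-3 = 4.079 × 10^-4 mol
[BrO3^-] = 4.079 × 10^-4 / 0.02503 = 0.01630 mol/L

0.01630 M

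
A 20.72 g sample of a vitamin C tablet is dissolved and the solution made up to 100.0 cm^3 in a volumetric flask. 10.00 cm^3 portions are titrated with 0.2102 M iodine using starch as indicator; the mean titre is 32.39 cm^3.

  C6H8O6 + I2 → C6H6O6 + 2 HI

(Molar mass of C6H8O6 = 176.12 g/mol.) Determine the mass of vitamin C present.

11.99 g

n(I2) per titration = 0.03239 × 0.2102 = 6.808 × 10^-3 mol
n(C6H8O6) in each aliquot = 6.808 × 10^-3 mol (1:1 ratio)
n(C6H8O6) in the whole flask = 6.808 × 10^-3 × 100.0/10.00 = 0.06808 mol
mass of C6H8O6 = 0.06808 × 176.12 = 11.99 g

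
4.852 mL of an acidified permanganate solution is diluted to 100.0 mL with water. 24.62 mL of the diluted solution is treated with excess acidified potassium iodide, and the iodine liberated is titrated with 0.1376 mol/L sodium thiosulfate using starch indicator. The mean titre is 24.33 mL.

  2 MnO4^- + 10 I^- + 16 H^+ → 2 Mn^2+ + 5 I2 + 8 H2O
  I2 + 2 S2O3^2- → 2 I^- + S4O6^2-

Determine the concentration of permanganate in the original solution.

n(S2O3^2-) = 0.02433 × 0.1376 = 3.348 × 10^-3 mol
n(I2) = n(S2O3^2-)/2 = 1.674 × 10^-3 mol
From the 2:5 ratio, n(MnO4^-) in the aliquot = 2/5 × 1.674 × 10^-3 = 6.696 × 10^-4 mol
[MnO4^-]_dilute = 6.696 × 10^-4 / 0.02462 = 0.02720 mol/L
[MnO4^-]_original = 0.02720 × 100.0/4.852 = 0.5605 mol/L

0.5605 mol/L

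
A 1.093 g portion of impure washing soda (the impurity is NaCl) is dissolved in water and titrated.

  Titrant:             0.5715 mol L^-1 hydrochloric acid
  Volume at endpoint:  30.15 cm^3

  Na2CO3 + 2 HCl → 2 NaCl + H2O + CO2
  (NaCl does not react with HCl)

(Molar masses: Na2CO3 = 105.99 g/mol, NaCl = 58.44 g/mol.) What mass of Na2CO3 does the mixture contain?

n(HCl) = 0.03015 × 0.5715 = 0.01723 mol
Let x = n(Na2CO3), y = n(NaCl).
Titrant: 2x = 0.01723;  mass: 105.99x + 58.44y = 1.093
Solving, x = 8.615 × 10^-3 mol, y = 3.078 × 10^-3 mol
mass of Na2CO3 = 8.615 × 10^-3 × 105.99 = 0.9131 g

0.9131 g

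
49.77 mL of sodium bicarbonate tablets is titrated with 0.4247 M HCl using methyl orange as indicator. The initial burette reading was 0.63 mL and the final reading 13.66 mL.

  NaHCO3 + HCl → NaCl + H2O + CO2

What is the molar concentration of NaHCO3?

0.1112 M

n(HCl) = 0.01303 L × 0.4247 mol/L = 5.534 × 10^-3 mol
n(NaHCO3) = 5.534 × 10^-3 mol (1:1 mole ratio)
[NaHCO3] = 5.534 × 10^-3 mol / 0.04977 L = 0.1112 mol/L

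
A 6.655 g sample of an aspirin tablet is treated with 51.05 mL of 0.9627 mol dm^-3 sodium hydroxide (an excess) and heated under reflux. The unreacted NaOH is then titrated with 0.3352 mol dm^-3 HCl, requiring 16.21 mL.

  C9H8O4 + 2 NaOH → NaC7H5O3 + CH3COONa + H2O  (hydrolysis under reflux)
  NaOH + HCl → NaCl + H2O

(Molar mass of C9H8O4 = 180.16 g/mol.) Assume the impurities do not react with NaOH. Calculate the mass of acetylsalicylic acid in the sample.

n(NaOH) added = 0.05105 × 0.9627 = 0.04915 mol
n(HCl) used in back-titration = 0.01621 × 0.3352 = 5.434 × 10^-3 mol
n(NaOH) left over = 5.434 × 10^-3 mol (1:1 ratio)
n(NaOH) consumed by analyte = 0.04915 − 5.434 × 10^-3 = 0.04371 mol
From the 1:2 ratio, n(C9H8O4) = 1/2 × 0.04371 = 0.02186 mol
mass of C9H8O4 = 0.02186 × 180.16 = 3.938 g

3.938 g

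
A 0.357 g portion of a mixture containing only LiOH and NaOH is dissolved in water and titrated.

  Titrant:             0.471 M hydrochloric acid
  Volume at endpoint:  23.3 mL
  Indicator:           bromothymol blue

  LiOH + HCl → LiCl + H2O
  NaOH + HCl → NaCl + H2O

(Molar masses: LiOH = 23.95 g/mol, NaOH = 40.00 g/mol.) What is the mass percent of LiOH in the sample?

n(HCl) = 0.0233 × 0.471 = 0.0110 mol
Let x = n(LiOH), y = n(NaOH).
Titrant: 1x + 1y = 0.0110;  mass: 23.95x + 40.00y = 0.357
Solving, x = 5.11 × 10^-3 mol, y = 5.87 × 10^-3 mol
mass of LiOH = 5.11 × 10^-3 × 23.95 = 0.122 g
% LiOH = 0.122 / 0.357 × 100 = 34.3 %

34.3 %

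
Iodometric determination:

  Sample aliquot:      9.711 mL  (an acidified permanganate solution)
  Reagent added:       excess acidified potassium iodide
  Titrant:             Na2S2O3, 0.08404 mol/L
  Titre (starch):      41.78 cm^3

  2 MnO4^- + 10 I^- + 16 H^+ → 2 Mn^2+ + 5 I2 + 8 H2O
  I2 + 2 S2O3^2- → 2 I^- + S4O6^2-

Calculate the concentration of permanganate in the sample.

0.07231 mol/L

n(S2O3^2-) = 0.04178 × 0.08404 = 3.511 × 10^-3 mol
n(I2) = n(S2O3^2-)/2 = 1.756 × 10^-3 mol
From the 2:5 ratio, n(MnO4^-) in the aliquot = 2/5 × 1.756 × 10^-3 = 7.022 × 10^-4 mol
[MnO4^-] = 7.022 × 10^-4 / 0.009711 = 0.07231 mol/L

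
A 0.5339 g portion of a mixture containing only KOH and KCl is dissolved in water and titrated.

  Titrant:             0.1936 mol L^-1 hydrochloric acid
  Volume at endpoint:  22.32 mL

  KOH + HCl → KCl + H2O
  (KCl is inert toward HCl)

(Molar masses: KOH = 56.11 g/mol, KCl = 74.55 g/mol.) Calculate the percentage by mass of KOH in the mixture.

45.41 %

n(HCl) = 0.02232 × 0.1936 = 4.321 × 10^-3 mol
Let x = n(KOH), y = n(KCl).
Titrant: 1x = 4.321 × 10^-3;  mass: 56.11x + 74.55y = 0.5339
Solving, x = 4.321 × 10^-3 mol, y = 3.909 × 10^-3 mol
mass of KOH = 4.321 × 10^-3 × 56.11 = 0.2425 g
% KOH = 0.2425 / 0.5339 × 100 = 45.41 %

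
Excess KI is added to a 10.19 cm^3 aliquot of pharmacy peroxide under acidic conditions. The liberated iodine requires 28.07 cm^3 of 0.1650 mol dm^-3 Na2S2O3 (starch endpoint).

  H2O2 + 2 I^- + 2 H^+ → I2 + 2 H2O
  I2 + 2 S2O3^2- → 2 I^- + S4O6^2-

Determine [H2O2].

n(S2O3^2-) = 0.02807 × 0.1650 = 4.632 × 10^-3 mol
n(I2) = n(S2O3^2-)/2 = 2.316 × 10^-3 mol
n(H2O2) in the aliquot = 2.316 × 10^-3 mol (1:1 ratio)
[H2O2] = 2.316 × 10^-3 / 0.01019 = 0.2273 mol/L

0.2273 mol/L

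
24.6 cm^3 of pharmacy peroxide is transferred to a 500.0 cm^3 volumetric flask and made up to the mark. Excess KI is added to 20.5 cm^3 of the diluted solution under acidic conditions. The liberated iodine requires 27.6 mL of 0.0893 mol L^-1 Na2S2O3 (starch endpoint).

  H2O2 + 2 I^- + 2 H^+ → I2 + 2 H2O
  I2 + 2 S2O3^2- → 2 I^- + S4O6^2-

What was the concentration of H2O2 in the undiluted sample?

n(S2O3^2-) = 0.0276 × 0.0893 = 2.46 × 10^-3 mol
n(I2) = n(S2O3^2-)/2 = 1.23 × 10^-3 mol
n(H2O2) in the aliquot = 1.23 × 10^-3 mol (1:1 ratio)
[H2O2]_dilute = 1.23 × 10^-3 / 0.0205 = 0.0601 mol/L
[H2O2]_original = 0.0601 × 500.0/24.6 = 1.22 mol/L

1.22 mol/L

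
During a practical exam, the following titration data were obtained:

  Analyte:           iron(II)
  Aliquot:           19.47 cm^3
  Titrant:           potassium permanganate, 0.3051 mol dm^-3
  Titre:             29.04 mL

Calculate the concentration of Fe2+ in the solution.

MnO4^- + 5 Fe^2+ + 8 H^+ → Mn^2+ + 5 Fe^3+ + 4 H2O
n(KMnO4) = 0.02904 L × 0.3051 mol/L = 8.860 × 10^-3 mol
From the 5:1 mole ratio, n(Fe2+) = 5/1 × 8.860 × 10^-3 = 0.04430 mol
[Fe2+] = 0.04430 mol / 0.01947 L = 2.275 mol/L

2.275 mol/L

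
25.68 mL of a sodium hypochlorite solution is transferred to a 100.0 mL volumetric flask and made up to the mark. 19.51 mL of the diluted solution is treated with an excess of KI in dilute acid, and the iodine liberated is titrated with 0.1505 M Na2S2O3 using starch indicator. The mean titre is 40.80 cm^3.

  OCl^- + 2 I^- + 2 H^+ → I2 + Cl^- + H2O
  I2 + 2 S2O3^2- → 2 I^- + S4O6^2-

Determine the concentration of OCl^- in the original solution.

n(S2O3^2-) = 0.04080 × 0.1505 = 6.140 × 10^-3 mol
n(I2) = n(S2O3^2-)/2 = 3.070 × 10^-3 mol
n(OCl^-) in the aliquot = 3.070 × 10^-3 mol (1:1 ratio)
[OCl^-]_dilute = 3.070 × 10^-3 / 0.01951 = 0.1574 mol/L
[OCl^-]_original = 0.1574 × 100.0/25.68 = 0.6128 mol/L

0.6128 M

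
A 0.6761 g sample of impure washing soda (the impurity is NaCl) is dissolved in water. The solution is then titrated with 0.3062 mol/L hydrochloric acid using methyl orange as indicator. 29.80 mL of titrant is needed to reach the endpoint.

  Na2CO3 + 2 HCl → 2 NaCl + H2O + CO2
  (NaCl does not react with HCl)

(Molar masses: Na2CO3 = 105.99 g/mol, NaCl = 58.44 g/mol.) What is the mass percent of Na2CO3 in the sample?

71.52 %

n(HCl) = 0.02980 × 0.3062 = 9.125 × 10^-3 mol
Let x = n(Na2CO3), y = n(NaCl).
Titrant: 2x = 9.125 × 10^-3;  mass: 105.99x + 58.44y = 0.6761
Solving, x = 4.562 × 10^-3 mol, y = 3.295 × 10^-3 mol
mass of Na2CO3 = 4.562 × 10^-3 × 105.99 = 0.4836 g
% Na2CO3 = 0.4836 / 0.6761 × 100 = 71.52 %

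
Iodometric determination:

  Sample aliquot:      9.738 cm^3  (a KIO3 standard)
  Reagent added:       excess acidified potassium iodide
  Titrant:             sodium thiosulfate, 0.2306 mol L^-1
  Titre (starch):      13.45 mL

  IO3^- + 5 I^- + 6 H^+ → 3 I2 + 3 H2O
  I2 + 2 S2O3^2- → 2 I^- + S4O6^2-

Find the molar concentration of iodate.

0.05308 mol/L

n(S2O3^2-) = 0.01345 × 0.2306 = 3.102 × 10^-3 mol
n(I2) = n(S2O3^2-)/2 = 1.551 × 10^-3 mol
From the 1:3 ratio, n(IO3^-) in the aliquot = 1/3 × 1.551 × 10^-3 = 5.169 × 10^-4 mol
[IO3^-] = 5.169 × 10^-4 / 0.009738 = 0.05308 mol/L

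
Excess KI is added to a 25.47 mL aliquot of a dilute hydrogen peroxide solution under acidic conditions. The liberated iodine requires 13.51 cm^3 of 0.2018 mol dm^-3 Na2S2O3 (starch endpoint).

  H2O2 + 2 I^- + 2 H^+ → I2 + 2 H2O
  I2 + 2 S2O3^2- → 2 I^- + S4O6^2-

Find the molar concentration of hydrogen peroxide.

0.05352 mol/L

n(S2O3^2-) = 0.01351 × 0.2018 = 2.726 × 10^-3 mol
n(I2) = n(S2O3^2-)/2 = 1.363 × 10^-3 mol
n(H2O2) in the aliquot = 1.363 × 10^-3 mol (1:1 ratio)
[H2O2] = 1.363 × 10^-3 / 0.02547 = 0.05352 mol/L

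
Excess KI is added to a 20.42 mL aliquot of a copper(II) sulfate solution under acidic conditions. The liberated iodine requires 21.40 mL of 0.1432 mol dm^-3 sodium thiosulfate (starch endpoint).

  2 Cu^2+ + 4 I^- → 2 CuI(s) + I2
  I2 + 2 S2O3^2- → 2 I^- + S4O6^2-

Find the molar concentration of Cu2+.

n(S2O3^2-) = 0.02140 × 0.1432 = 3.064 × 10^-3 mol
n(I2) = n(S2O3^2-)/2 = 1.532 × 10^-3 mol
From the 2:1 ratio, n(Cu2+) in the aliquot = 2/1 × 1.532 × 10^-3 = 3.064 × 10^-3 mol
[Cu2+] = 3.064 × 10^-3 / 0.02042 = 0.1501 mol/L

0.1501 mol/L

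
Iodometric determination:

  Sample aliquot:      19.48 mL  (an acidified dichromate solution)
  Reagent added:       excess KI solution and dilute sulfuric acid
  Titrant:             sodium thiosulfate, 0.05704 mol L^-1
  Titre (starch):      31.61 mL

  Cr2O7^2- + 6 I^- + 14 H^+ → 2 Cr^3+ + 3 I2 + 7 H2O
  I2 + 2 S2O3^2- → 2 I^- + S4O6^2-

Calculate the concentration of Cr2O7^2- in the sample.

0.01543 mol/L

n(S2O3^2-) = 0.03161 × 0.05704 = 1.803 × 10^-3 mol
n(I2) = n(S2O3^2-)/2 = 9.015 × 10^-4 mol
From the 1:3 ratio, n(Cr2O7^2-) in the aliquot = 1/3 × 9.015 × 10^-4 = 3.005 × 10^-4 mol
[Cr2O7^2-] = 3.005 × 10^-4 / 0.01948 = 0.01543 mol/L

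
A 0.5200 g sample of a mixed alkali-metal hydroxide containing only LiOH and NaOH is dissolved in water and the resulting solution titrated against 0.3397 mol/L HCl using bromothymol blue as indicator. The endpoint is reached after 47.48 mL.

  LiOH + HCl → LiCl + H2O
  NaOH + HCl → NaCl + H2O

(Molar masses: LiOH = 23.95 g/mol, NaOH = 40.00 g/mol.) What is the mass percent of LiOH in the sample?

n(HCl) = 0.04748 × 0.3397 = 0.01613 mol
Let x = n(LiOH), y = n(NaOH).
Titrant: 1x + 1y = 0.01613;  mass: 23.95x + 40.00y = 0.5200
Solving, x = 7.798 × 10^-3 mol, y = 8.331 × 10^-3 mol
mass of LiOH = 7.798 × 10^-3 × 23.95 = 0.1868 g
% LiOH = 0.1868 / 0.5200 × 100 = 35.92 %

35.92 %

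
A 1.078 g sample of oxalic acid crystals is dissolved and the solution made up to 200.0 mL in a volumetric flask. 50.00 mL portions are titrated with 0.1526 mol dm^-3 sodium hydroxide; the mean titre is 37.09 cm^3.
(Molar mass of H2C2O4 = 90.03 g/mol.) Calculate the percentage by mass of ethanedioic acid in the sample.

H2C2O4 + 2 NaOH → Na2C2O4 + 2 H2O
n(NaOH) per titration = 0.03709 × 0.1526 = 5.660 × 10^-3 mol
From the 1:2 ratio, n(H2C2O4) in each aliquot = 1/2 × 5.660 × 10^-3 = 2.830 × 10^-3 mol
n(H2C2O4) in the whole flask = 2.830 × 10^-3 × 200.0/50.00 = 0.01132 mol
mass of H2C2O4 = 0.01132 × 90.03 = 1.019 g
% H2C2O4 = 1.019 / 1.078 × 100 = 94.54 %

94.54 %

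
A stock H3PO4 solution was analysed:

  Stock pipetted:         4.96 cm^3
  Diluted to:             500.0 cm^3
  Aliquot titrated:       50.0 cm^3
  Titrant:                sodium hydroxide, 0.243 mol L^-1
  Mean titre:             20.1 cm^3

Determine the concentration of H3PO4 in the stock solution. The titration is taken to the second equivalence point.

H3PO4 + 2 NaOH → Na2HPO4 + 2 H2O
n(NaOH) = 0.0201 × 0.243 = 4.88 × 10^-3 mol
From the 1:2 ratio, n(H3PO4) in the aliquot = 1/2 × 4.88 × 10^-3 = 2.44 × 10^-3 mol
[H3PO4]_dilute = 2.44 × 10^-3 / 0.0500 = 0.0488 mol/L
Dilution factor = 500.0 / 4.96 = 100.8
[H3PO4]_stock = 0.0488 × 100.8 = 4.92 mol/L

4.92 mol/L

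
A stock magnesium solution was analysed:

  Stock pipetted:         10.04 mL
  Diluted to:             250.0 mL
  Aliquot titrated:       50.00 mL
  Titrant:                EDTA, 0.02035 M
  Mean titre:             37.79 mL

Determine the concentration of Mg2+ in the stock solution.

0.3830 M

Mg^2+ + EDTA^4- → [Mg(EDTA)]^2-
n(EDTA) = 0.03779 × 0.02035 = 7.690 × 10^-4 mol
n(Mg2+) in the aliquot = 7.690 × 10^-4 mol (1:1 ratio)
[Mg2+]_dilute = 7.690 × 10^-4 / 0.05000 = 0.01538 mol/L
Dilution factor = 250.0 / 10.04 = 24.90
[Mg2+]_stock = 0.01538 × 24.90 = 0.3830 mol/L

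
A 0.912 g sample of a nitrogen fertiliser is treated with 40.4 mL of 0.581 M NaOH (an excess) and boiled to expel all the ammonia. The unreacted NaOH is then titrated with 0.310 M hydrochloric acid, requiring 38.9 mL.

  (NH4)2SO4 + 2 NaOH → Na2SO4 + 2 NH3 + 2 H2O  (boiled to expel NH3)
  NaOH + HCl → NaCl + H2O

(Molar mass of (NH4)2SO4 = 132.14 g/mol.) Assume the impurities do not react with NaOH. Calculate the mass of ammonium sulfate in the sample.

0.754 g

n(NaOH) added = 0.0404 × 0.581 = 0.0235 mol
n(HCl) used in back-titration = 0.0389 × 0.310 = 0.0121 mol
n(NaOH) left over = 0.0121 mol (1:1 ratio)
n(NaOH) consumed by analyte = 0.0235 − 0.0121 = 0.0114 mol
From the 1:2 ratio, n((NH4)2SO4) = 1/2 × 0.0114 = 5.71 × 10^-3 mol
mass of (NH4)2SO4 = 5.71 × 10^-3 × 132.14 = 0.754 g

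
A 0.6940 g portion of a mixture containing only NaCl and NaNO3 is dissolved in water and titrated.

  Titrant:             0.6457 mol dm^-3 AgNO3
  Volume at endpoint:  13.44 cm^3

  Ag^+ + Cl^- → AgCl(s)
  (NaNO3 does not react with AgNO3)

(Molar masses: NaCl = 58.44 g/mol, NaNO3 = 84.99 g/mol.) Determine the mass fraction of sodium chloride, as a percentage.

73.08 %

n(AgNO3) = 0.01344 × 0.6457 = 8.678 × 10^-3 mol
Let x = n(NaCl), y = n(NaNO3).
Titrant: 1x = 8.678 × 10^-3;  mass: 58.44x + 84.99y = 0.6940
Solving, x = 8.678 × 10^-3 mol, y = 2.198 × 10^-3 mol
mass of NaCl = 8.678 × 10^-3 × 58.44 = 0.5072 g
% NaCl = 0.5072 / 0.6940 × 100 = 73.08 %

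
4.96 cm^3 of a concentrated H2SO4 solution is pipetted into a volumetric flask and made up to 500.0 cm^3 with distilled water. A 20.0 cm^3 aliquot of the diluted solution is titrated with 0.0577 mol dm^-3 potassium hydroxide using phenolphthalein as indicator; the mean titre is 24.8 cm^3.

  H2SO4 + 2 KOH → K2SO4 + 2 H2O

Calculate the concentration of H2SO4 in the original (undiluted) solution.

3.61 mol/L

n(KOH) = 0.0248 × 0.0577 = 1.43 × 10^-3 mol
From the 1:2 ratio, n(H2SO4) in the aliquot = 1/2 × 1.43 × 10^-3 = 7.15 × 10^-4 mol
[H2SO4]_dilute = 7.15 × 10^-4 / 0.0200 = 0.0358 mol/L
Dilution factor = 500.0 / 4.96 = 100.8
[H2SO4]_stock = 0.0358 × 100.8 = 3.61 mol/L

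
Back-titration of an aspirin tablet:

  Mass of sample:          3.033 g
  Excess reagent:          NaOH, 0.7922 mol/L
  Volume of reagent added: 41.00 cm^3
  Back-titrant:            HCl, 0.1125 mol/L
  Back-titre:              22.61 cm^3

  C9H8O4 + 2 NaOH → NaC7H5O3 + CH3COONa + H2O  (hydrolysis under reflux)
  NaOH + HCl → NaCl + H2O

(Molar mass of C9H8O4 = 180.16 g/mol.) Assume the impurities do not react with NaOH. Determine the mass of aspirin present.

2.697 g

n(NaOH) added = 0.04100 × 0.7922 = 0.03248 mol
n(HCl) used in back-titration = 0.02261 × 0.1125 = 2.544 × 10^-3 mol
n(NaOH) left over = 2.544 × 10^-3 mol (1:1 ratio)
n(NaOH) consumed by analyte = 0.03248 − 2.544 × 10^-3 = 0.02994 mol
From the 1:2 ratio, n(C9H8O4) = 1/2 × 0.02994 = 0.01497 mol
mass of C9H8O4 = 0.01497 × 180.16 = 2.697 g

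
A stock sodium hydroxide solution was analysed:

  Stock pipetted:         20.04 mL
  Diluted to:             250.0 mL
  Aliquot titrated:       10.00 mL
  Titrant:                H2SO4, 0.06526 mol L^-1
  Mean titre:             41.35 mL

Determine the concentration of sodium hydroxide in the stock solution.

6.733 mol/L

2 NaOH + H2SO4 → Na2SO4 + 2 H2O
n(H2SO4) = 0.04135 × 0.06526 = 2.699 × 10^-3 mol
From the 2:1 ratio, n(NaOH) in the aliquot = 2/1 × 2.699 × 10^-3 = 5.397 × 10^-3 mol
[NaOH]_dilute = 5.397 × 10^-3 / 0.01000 = 0.5397 mol/L
Dilution factor = 250.0 / 20.04 = 12.48
[NaOH]_stock = 0.5397 × 12.48 = 6.733 mol/L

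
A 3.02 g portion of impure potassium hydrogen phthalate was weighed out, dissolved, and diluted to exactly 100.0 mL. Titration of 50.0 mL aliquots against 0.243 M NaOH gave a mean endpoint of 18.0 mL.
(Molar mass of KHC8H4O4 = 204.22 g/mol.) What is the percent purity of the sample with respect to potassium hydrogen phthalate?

59.2 %

KHC8H4O4 + NaOH → KNaC8H4O4 + H2O
n(NaOH) per titration = 0.0180 × 0.243 = 4.37 × 10^-3 mol
n(KHC8H4O4) in each aliquot = 4.37 × 10^-3 mol (1:1 ratio)
n(KHC8H4O4) in the whole flask = 4.37 × 10^-3 × 100.0/50.0 = 8.75 × 10^-3 mol
mass of KHC8H4O4 = 8.75 × 10^-3 × 204.22 = 1.79 g
% KHC8H4O4 = 1.79 / 3.02 × 100 = 59.2 %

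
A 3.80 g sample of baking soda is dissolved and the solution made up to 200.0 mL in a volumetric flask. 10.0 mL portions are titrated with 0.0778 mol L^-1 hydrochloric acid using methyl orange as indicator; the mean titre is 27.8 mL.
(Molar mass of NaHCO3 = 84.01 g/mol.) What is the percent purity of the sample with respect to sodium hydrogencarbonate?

95.6 %

NaHCO3 + HCl → NaCl + H2O + CO2
n(HCl) per titration = 0.0278 × 0.0778 = 2.16 × 10^-3 mol
n(NaHCO3) in each aliquot = 2.16 × 10^-3 mol (1:1 ratio)
n(NaHCO3) in the whole flask = 2.16 × 10^-3 × 200.0/10.0 = 0.0433 mol
mass of NaHCO3 = 0.0433 × 84.01 = 3.63 g
% NaHCO3 = 3.63 / 3.80 × 100 = 95.6 %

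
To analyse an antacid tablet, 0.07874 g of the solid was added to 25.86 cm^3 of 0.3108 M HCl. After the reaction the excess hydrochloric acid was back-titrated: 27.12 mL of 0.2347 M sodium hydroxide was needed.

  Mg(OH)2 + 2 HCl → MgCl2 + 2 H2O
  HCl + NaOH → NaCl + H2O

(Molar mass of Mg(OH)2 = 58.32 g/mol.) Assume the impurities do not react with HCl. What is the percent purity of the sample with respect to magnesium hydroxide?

61.93 %

n(HCl) added = 0.02586 × 0.3108 = 8.037 × 10^-3 mol
n(NaOH) used in back-titration = 0.02712 × 0.2347 = 6.365 × 10^-3 mol
n(HCl) left over = 6.365 × 10^-3 mol (1:1 ratio)
n(HCl) consumed by analyte = 8.037 × 10^-3 − 6.365 × 10^-3 = 1.672 × 10^-3 mol
From the 1:2 ratio, n(Mg(OH)2) = 1/2 × 1.672 × 10^-3 = 8.361 × 10^-4 mol
mass of Mg(OH)2 = 8.361 × 10^-4 × 58.32 = 0.04876 g
% Mg(OH)2 = 0.04876 / 0.07874 × 100 = 61.93 %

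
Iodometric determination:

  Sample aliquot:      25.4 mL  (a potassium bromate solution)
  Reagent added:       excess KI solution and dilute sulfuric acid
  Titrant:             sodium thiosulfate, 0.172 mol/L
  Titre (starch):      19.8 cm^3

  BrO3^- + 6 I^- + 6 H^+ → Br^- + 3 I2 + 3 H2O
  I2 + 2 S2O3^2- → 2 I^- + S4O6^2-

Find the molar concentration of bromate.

0.0223 mol/L

n(S2O3^2-) = 0.0198 × 0.172 = 3.41 × 10^-3 mol
n(I2) = n(S2O3^2-)/2 = 1.70 × 10^-3 mol
From the 1:3 ratio, n(BrO3^-) in the aliquot = 1/3 × 1.70 × 10^-3 = 5.68 × 10^-4 mol
[BrO3^-] = 5.68 × 10^-4 / 0.0254 = 0.0223 mol/L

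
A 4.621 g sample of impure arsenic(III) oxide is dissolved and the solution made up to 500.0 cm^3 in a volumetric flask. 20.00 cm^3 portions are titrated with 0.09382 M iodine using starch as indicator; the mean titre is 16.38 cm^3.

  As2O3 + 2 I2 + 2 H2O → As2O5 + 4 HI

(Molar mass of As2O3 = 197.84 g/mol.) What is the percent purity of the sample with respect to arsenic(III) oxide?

n(I2) per titration = 0.01638 × 0.09382 = 1.537 × 10^-3 mol
From the 1:2 ratio, n(As2O3) in each aliquot = 1/2 × 1.537 × 10^-3 = 7.684 × 10^-4 mol
n(As2O3) in the whole flask = 7.684 × 10^-4 × 500.0/20.00 = 0.01921 mol
mass of As2O3 = 0.01921 × 197.84 = 3.800 g
% As2O3 = 3.800 / 4.621 × 100 = 82.24 %

82.24 %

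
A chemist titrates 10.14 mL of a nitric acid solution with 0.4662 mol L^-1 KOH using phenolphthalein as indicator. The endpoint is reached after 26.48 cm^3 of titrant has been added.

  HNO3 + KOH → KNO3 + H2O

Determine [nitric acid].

1.217 mol/L

n(KOH) = 0.02648 L × 0.4662 mol/L = 0.01234 mol
n(HNO3) = 0.01234 mol (1:1 mole ratio)
[HNO3] = 0.01234 mol / 0.01014 L = 1.217 mol/L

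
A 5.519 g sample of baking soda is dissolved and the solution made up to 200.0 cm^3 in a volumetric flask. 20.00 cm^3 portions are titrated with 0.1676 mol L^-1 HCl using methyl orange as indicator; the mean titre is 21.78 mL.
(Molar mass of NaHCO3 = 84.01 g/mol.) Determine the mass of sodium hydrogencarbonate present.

3.067 g

NaHCO3 + HCl → NaCl + H2O + CO2
n(HCl) per titration = 0.02178 × 0.1676 = 3.650 × 10^-3 mol
n(NaHCO3) in each aliquot = 3.650 × 10^-3 mol (1:1 ratio)
n(NaHCO3) in the whole flask = 3.650 × 10^-3 × 200.0/20.00 = 0.03650 mol
mass of NaHCO3 = 0.03650 × 84.01 = 3.067 g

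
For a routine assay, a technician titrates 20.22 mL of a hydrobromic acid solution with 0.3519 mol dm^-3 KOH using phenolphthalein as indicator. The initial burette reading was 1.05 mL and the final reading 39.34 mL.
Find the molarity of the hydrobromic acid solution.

HBr + KOH → KBr + H2O
n(KOH) = 0.03829 L × 0.3519 mol/L = 0.01347 mol
n(HBr) = 0.01347 mol (1:1 mole ratio)
[HBr] = 0.01347 mol / 0.02022 L = 0.6664 mol/L

0.6664 mol/L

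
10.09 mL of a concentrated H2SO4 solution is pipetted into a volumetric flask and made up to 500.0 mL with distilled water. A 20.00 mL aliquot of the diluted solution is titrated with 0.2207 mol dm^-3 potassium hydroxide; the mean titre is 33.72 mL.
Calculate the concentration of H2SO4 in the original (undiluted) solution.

9.220 mol/L

H2SO4 + 2 KOH → K2SO4 + 2 H2O
n(KOH) = 0.03372 × 0.2207 = 7.442 × 10^-3 mol
From the 1:2 ratio, n(H2SO4) in the aliquot = 1/2 × 7.442 × 10^-3 = 3.721 × 10^-3 mol
[H2SO4]_dilute = 3.721 × 10^-3 / 0.02000 = 0.1861 mol/L
Dilution factor = 500.0 / 10.09 = 49.55
[H2SO4]_stock = 0.1861 × 49.55 = 9.220 mol/L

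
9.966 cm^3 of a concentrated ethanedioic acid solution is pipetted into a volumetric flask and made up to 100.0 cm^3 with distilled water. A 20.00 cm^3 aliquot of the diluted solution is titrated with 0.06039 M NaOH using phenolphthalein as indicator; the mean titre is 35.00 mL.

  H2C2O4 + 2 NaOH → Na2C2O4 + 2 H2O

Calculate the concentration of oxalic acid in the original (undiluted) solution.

n(NaOH) = 0.03500 × 0.06039 = 2.114 × 10^-3 mol
From the 1:2 ratio, n(H2C2O4) in the aliquot = 1/2 × 2.114 × 10^-3 = 1.057 × 10^-3 mol
[H2C2O4]_dilute = 1.057 × 10^-3 / 0.02000 = 0.05284 mol/L
Dilution factor = 100.0 / 9.966 = 10.03
[H2C2O4]_stock = 0.05284 × 10.03 = 0.5302 mol/L

0.5302 M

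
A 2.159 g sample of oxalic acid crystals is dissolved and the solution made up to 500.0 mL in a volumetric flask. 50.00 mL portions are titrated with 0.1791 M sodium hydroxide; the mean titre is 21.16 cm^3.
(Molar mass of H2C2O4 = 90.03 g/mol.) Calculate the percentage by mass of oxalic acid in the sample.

H2C2O4 + 2 NaOH → Na2C2O4 + 2 H2O
n(NaOH) per titration = 0.02116 × 0.1791 = 3.790 × 10^-3 mol
From the 1:2 ratio, n(H2C2O4) in each aliquot = 1/2 × 3.790 × 10^-3 = 1.895 × 10^-3 mol
n(H2C2O4) in the whole flask = 1.895 × 10^-3 × 500.0/50.00 = 0.01895 mol
mass of H2C2O4 = 0.01895 × 90.03 = 1.706 g
% H2C2O4 = 1.706 / 2.159 × 100 = 79.02 %

79.02 %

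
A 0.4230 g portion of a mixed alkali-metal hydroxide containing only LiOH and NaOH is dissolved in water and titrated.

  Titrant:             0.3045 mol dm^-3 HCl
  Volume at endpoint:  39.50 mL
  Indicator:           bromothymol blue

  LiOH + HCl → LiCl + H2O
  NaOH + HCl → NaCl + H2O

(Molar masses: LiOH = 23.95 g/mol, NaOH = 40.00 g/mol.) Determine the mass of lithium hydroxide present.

0.08671 g

n(HCl) = 0.03950 × 0.3045 = 0.01203 mol
Let x = n(LiOH), y = n(NaOH).
Titrant: 1x + 1y = 0.01203;  mass: 23.95x + 40.00y = 0.4230
Solving, x = 3.621 × 10^-3 mol, y = 8.407 × 10^-3 mol
mass of LiOH = 3.621 × 10^-3 × 23.95 = 0.08671 g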